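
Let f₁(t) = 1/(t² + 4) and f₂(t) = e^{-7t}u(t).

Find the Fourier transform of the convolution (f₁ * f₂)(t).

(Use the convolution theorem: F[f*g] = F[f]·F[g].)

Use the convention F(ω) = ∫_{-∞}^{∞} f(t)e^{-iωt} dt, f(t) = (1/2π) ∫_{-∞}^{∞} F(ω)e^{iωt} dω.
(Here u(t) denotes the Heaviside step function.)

F[f₁*f₂](ω) = \frac{\pi e^{- 2 \left|{\omega}\right|}}{2 \left(i \omega + 7\right)}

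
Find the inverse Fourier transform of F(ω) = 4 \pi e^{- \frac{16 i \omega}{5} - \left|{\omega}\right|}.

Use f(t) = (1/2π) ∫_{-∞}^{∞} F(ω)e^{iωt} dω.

f(t) = \frac{4}{\left(t - \frac{16}{5}\right)^{2} + 1}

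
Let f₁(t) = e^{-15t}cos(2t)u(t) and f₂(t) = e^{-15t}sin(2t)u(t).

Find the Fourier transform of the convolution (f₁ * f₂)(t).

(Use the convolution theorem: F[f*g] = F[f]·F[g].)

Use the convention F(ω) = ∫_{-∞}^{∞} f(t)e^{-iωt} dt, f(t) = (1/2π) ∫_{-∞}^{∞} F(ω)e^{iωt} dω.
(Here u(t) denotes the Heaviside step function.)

F[f₁*f₂](ω) = \frac{2 \left(i \omega + 15\right)}{\left(\left(i \omega + 15\right)^{2} + 4\right)^{2}}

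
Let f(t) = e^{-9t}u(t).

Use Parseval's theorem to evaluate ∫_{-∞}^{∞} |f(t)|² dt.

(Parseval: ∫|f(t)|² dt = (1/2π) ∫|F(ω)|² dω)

∫|f(t)|² dt = \frac{1}{18}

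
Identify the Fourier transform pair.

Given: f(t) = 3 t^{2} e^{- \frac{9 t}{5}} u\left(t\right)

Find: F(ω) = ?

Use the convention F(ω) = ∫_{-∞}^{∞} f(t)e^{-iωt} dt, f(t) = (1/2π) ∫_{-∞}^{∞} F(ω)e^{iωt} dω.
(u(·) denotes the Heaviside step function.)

F(ω) = \frac{750}{\left(5 i \omega + 9\right)^{3}}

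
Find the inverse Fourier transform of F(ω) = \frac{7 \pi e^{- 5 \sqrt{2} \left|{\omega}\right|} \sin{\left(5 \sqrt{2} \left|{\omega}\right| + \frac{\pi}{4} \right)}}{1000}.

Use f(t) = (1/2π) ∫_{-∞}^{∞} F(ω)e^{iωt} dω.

f(t) = \frac{7}{t^{4} + 10000}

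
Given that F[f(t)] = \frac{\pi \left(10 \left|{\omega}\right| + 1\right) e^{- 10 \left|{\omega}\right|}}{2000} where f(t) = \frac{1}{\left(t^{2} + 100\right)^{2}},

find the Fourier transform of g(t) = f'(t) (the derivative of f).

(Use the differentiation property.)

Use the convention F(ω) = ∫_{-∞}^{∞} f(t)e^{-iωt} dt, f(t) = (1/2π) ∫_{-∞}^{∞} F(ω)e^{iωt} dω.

F[g](ω) = \frac{i \pi \omega \left(10 \left|{\omega}\right| + 1\right) e^{- 10 \left|{\omega}\right|}}{2000}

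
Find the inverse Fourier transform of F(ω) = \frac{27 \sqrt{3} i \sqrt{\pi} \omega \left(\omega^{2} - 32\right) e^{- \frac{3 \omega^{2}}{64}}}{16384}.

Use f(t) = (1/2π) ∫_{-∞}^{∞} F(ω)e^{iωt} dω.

f(t) = 8 t^{3} e^{- \frac{16 t^{2}}{3}}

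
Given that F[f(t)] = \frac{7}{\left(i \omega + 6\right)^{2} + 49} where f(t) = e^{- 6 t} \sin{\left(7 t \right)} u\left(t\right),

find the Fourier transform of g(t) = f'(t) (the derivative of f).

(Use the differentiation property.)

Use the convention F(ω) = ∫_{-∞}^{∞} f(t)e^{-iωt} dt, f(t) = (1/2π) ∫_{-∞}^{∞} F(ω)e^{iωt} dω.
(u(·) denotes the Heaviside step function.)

F[g](ω) = \frac{7 i \omega}{\left(i \omega + 6\right)^{2} + 49}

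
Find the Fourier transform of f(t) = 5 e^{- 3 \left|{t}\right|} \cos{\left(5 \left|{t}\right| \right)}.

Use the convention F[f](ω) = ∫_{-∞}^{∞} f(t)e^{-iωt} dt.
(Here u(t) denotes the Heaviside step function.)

F(ω) = \frac{30 \left(\omega^{2} + 34\right)}{\omega^{4} - 32 \omega^{2} + 1156}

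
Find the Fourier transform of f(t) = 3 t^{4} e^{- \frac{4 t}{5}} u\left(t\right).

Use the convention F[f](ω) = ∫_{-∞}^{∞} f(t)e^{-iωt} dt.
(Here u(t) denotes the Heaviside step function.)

F(ω) = \frac{225000}{\left(5 i \omega + 4\right)^{5}}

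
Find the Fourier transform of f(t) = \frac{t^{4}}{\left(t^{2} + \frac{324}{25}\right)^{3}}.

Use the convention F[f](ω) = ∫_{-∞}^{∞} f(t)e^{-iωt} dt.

F(ω) = \frac{\pi \left(108 \omega^{2} - 150 \left|{\omega}\right| + 25\right) e^{- \frac{18 \left|{\omega}\right|}{5}}}{240}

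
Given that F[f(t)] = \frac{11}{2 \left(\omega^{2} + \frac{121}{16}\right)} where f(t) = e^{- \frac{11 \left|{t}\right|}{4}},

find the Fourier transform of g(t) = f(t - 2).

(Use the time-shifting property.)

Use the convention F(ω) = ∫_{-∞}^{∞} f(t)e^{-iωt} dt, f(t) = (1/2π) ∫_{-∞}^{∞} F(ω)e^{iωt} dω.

F[g](ω) = \frac{88 e^{- 2 i \omega}}{16 \omega^{2} + 121}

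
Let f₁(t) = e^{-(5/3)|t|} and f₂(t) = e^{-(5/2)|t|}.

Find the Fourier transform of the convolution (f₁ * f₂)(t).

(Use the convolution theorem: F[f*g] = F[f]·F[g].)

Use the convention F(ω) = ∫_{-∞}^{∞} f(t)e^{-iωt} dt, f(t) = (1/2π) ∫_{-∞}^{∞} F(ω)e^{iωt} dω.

F[f₁*f₂](ω) = \frac{600}{36 \omega^{4} + 325 \omega^{2} + 625}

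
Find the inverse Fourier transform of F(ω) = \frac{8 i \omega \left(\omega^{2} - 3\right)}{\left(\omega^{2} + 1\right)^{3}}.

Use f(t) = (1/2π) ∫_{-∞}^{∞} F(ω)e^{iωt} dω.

f(t) = 2 t e^{- \left|{t}\right|} \left|{t}\right|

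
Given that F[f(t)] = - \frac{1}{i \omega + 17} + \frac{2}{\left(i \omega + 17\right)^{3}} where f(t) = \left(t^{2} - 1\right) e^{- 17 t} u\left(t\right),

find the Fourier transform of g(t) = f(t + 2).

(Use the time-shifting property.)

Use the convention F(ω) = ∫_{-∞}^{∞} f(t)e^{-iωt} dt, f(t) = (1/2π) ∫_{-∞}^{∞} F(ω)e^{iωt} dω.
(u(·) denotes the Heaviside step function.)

F[g](ω) = \frac{\left(2 i \omega - \left(i \omega + 17\right)^{3} + 34\right) e^{2 i \omega}}{\left(i \omega + 17\right)^{4}}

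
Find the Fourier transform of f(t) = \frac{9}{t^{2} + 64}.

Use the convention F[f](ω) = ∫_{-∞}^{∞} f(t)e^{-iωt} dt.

F(ω) = \frac{9 \pi e^{- 8 \left|{\omega}\right|}}{8}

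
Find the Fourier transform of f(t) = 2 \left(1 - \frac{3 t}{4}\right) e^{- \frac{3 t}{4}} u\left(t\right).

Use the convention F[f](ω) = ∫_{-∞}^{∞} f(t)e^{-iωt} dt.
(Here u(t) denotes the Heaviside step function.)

F(ω) = \frac{32 i \omega}{- 16 \omega^{2} + 24 i \omega + 9}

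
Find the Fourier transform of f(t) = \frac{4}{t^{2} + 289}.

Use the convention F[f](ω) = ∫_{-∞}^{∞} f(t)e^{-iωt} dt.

F(ω) = \frac{4 \pi e^{- 17 \left|{\omega}\right|}}{17}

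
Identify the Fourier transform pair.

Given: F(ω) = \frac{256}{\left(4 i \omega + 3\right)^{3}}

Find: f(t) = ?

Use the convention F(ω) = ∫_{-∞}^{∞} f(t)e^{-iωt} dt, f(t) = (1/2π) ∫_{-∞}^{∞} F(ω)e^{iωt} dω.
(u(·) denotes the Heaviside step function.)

f(t) = 2 t^{2} e^{- \frac{3 t}{4}} u\left(t\right)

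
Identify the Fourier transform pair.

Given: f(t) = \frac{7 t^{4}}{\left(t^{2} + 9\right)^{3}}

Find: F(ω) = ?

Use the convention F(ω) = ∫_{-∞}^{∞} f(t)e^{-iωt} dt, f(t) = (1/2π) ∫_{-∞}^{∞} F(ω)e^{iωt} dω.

F(ω) = \frac{7 \pi \left(3 \omega^{2} - 5 \left|{\omega}\right| + 1\right) e^{- 3 \left|{\omega}\right|}}{8}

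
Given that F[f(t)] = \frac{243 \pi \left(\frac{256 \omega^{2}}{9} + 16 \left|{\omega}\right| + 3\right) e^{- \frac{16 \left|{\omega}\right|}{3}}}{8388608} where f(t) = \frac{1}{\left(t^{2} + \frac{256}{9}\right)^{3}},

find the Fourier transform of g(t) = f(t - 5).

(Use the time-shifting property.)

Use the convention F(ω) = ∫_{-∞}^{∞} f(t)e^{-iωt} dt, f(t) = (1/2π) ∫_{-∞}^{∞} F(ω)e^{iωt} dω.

F[g](ω) = \frac{27 \pi \left(256 \omega^{2} + 144 \left|{\omega}\right| + 27\right) e^{- 5 i \omega - \frac{16 \left|{\omega}\right|}{3}}}{8388608}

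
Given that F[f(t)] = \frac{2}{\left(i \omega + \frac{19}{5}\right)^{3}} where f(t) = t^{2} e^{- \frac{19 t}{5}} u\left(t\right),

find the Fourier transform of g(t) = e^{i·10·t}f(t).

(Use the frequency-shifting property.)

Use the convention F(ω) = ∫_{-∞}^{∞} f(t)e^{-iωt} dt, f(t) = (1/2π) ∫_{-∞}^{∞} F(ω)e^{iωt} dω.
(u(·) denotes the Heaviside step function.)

F[g](ω) = \frac{250}{\left(5 i \left(\omega - 10\right) + 19\right)^{3}}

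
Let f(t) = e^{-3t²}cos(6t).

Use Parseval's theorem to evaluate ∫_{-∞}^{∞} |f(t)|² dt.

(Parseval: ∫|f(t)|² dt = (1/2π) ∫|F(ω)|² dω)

∫|f(t)|² dt = \frac{\sqrt{6} \sqrt{\pi} \left(1 + e^{6}\right)}{12 e^{6}}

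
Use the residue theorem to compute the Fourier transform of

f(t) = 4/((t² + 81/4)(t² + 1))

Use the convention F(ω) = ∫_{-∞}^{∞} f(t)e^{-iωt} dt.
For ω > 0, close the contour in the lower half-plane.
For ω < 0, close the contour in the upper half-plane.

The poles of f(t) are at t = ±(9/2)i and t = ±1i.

Let g(z) = f(z)e^{-iωz}; for large |z| the factor e^{-iωz} decays in the lower half-plane when ω > 0 and in the upper half-plane when ω < 0.

Case ω > 0 (lower half-plane, clockwise contour ⇒ F(ω) = -2πi·ΣRes):
  Res_{z = - \frac{9 i}{2}} g(z) = - \frac{16 i e^{- \frac{9 \omega}{2}}}{693}
  Res_{z = - i} g(z) = \frac{8 i e^{- \omega}}{77}
  F(ω) = -2πi·ΣRes = \frac{16 \pi e^{- \omega}}{77} - \frac{32 \pi e^{- \frac{9 \omega}{2}}}{693}

Case ω < 0 (upper half-plane, counterclockwise contour ⇒ F(ω) = +2πi·ΣRes):
  Res_{z = \frac{9 i}{2}} g(z) = \frac{16 i e^{\frac{9 \omega}{2}}}{693}
  Res_{z = i} g(z) = - \frac{8 i e^{\omega}}{77}
  F(ω) = 2πi·ΣRes = \frac{16 \pi \left(- 2 e^{\frac{9 \omega}{2}} + 9 e^{\omega}\right)}{693}

Both cases combine into a single formula in |ω|:

F(ω) = \frac{16 \pi e^{- \left|{\omega}\right|}}{77} - \frac{32 \pi e^{- \frac{9 \left|{\omega}\right|}{2}}}{693}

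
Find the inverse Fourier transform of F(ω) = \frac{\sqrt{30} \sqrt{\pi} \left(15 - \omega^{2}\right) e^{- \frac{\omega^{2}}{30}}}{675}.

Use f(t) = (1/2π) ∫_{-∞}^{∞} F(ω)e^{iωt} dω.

f(t) = 5 t^{2} e^{- \frac{15 t^{2}}{2}}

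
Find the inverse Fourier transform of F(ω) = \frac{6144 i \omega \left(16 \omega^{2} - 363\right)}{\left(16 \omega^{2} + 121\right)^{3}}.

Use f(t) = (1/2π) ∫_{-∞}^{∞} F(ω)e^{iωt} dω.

f(t) = 6 t e^{- \frac{11 \left|{t}\right|}{4}} \left|{t}\right|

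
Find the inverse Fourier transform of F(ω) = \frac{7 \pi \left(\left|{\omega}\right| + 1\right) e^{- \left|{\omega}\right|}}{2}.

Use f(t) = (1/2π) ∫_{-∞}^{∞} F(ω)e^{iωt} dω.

f(t) = \frac{7}{\left(t^{2} + 1\right)^{2}}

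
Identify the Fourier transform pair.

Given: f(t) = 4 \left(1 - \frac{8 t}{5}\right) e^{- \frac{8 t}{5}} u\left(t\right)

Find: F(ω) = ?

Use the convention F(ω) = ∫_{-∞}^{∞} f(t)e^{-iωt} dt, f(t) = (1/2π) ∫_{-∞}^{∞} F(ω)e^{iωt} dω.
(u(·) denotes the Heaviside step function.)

F(ω) = \frac{100 i \omega}{- 25 \omega^{2} + 80 i \omega + 64}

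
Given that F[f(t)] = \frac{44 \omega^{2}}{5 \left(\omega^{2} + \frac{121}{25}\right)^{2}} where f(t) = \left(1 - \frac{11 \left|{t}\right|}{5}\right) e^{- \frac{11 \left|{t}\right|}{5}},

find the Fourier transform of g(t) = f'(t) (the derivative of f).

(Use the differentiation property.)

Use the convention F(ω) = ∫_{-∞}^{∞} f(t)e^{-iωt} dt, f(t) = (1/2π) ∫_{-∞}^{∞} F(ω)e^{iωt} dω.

F[g](ω) = \frac{5500 i \omega^{3}}{\left(25 \omega^{2} + 121\right)^{2}}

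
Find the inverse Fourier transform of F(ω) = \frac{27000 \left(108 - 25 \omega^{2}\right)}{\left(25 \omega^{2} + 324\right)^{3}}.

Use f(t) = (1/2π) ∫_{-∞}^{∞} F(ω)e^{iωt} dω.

f(t) = t^{2} e^{- \frac{18 \left|{t}\right|}{5}}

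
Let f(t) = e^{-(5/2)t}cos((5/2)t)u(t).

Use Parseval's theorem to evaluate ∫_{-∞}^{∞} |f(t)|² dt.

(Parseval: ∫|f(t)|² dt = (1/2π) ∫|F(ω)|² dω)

∫|f(t)|² dt = \frac{3}{20}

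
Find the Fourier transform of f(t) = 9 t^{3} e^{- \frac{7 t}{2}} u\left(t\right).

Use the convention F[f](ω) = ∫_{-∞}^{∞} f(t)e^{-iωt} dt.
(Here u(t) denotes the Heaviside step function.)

F(ω) = \frac{864}{\left(2 i \omega + 7\right)^{4}}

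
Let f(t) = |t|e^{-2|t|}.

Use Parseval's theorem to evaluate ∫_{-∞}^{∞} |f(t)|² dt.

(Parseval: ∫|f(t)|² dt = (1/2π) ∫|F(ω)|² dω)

∫|f(t)|² dt = \frac{1}{16}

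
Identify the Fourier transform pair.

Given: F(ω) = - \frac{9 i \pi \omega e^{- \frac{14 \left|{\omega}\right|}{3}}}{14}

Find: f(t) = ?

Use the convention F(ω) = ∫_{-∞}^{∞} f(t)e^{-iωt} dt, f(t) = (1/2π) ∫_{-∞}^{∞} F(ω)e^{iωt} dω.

f(t) = \frac{6 t}{\left(t^{2} + \frac{196}{9}\right)^{2}}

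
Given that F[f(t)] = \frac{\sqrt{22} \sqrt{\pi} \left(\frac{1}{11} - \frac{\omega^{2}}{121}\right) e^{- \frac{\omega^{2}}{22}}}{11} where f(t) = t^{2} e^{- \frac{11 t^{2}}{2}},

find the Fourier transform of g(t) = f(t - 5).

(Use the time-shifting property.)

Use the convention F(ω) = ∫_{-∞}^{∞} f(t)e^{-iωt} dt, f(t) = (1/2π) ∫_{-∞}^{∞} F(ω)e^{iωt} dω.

F[g](ω) = \frac{\sqrt{22} \sqrt{\pi} \left(11 - \omega^{2}\right) e^{- \frac{\omega \left(\omega + 110 i\right)}{22}}}{1331}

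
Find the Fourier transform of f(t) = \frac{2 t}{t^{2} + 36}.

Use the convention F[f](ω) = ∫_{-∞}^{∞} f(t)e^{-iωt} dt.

F(ω) = - 2 i \pi e^{- 6 \left|{\omega}\right|} \operatorname{sign}{\left(\omega \right)}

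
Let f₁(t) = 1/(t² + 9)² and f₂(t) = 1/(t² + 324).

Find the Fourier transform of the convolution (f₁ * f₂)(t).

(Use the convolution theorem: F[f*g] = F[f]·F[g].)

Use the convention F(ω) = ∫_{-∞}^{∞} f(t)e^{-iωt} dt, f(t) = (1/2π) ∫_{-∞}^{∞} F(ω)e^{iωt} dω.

F[f₁*f₂](ω) = \frac{\pi^{2} \left(3 \left|{\omega}\right| + 1\right) e^{- 21 \left|{\omega}\right|}}{972}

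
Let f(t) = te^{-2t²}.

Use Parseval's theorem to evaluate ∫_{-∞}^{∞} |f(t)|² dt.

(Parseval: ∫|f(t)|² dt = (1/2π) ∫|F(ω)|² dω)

∫|f(t)|² dt = \frac{\sqrt{\pi}}{16}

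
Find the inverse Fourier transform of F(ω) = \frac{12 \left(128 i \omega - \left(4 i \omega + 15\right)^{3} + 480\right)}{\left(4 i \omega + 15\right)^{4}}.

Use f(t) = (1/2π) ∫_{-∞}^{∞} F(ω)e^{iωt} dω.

f(t) = 3 \left(t^{2} - 1\right) e^{- \frac{15 t}{4}} u\left(t\right)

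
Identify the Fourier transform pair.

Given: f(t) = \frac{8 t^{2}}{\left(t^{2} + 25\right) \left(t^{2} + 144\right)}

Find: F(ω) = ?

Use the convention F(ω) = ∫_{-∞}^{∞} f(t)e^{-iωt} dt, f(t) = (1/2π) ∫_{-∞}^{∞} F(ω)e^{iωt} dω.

F(ω) = \frac{8 \pi \left(12 - 5 e^{7 \left|{\omega}\right|}\right) e^{- 12 \left|{\omega}\right|}}{119}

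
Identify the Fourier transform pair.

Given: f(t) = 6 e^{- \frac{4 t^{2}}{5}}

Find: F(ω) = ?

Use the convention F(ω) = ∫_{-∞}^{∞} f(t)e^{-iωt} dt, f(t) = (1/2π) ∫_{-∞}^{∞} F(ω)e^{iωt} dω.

F(ω) = 3 \sqrt{5} \sqrt{\pi} e^{- \frac{5 \omega^{2}}{16}}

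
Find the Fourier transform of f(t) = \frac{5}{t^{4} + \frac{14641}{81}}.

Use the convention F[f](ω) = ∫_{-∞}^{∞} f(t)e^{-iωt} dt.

F(ω) = \frac{135 \pi e^{- \frac{11 \sqrt{2} \left|{\omega}\right|}{6}} \sin{\left(\frac{11 \sqrt{2} \left|{\omega}\right|}{6} + \frac{\pi}{4} \right)}}{1331}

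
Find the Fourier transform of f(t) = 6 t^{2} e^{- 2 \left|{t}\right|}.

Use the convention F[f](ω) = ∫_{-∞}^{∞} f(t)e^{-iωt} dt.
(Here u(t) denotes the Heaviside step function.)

F(ω) = \frac{48 \left(4 - 3 \omega^{2}\right)}{\left(\omega^{2} + 4\right)^{3}}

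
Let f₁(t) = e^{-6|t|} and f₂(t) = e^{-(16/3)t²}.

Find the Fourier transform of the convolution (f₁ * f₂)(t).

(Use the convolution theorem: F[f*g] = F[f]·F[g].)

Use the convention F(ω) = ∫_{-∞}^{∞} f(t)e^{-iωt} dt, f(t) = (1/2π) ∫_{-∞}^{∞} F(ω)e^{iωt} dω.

F[f₁*f₂](ω) = \frac{3 \sqrt{3} \sqrt{\pi} e^{- \frac{3 \omega^{2}}{64}}}{\omega^{2} + 36}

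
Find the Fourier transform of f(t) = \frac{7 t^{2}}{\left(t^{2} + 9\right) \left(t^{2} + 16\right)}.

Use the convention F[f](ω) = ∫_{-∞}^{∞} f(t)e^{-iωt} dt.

F(ω) = \pi \left(4 - 3 e^{\left|{\omega}\right|}\right) e^{- 4 \left|{\omega}\right|}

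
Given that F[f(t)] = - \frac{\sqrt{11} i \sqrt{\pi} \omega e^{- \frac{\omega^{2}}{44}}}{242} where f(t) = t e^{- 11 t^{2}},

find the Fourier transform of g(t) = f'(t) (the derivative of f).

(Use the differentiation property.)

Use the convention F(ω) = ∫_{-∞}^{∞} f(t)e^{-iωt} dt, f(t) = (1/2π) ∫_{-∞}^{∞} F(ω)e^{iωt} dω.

F[g](ω) = \frac{\sqrt{11} \sqrt{\pi} \omega^{2} e^{- \frac{\omega^{2}}{44}}}{242}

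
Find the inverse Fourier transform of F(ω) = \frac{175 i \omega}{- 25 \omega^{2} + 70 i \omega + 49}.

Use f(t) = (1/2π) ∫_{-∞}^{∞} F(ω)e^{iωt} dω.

f(t) = 7 \left(1 - \frac{7 t}{5}\right) e^{- \frac{7 t}{5}} u\left(t\right)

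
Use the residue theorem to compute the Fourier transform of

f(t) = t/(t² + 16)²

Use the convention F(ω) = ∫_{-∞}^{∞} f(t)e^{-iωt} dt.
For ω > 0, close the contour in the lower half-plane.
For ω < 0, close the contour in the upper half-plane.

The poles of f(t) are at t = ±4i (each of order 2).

Let g(z) = f(z)e^{-iωz}; for large |z| the factor e^{-iωz} decays in the lower half-plane when ω > 0 and in the upper half-plane when ω < 0.

Case ω > 0 (lower half-plane, clockwise contour ⇒ F(ω) = -2πi·ΣRes):
  Res_{z = - 4 i} g(z) = \frac{\omega e^{- 4 \omega}}{16} (pole of order 2)
  F(ω) = -2πi·ΣRes = - \frac{i \pi \omega e^{- 4 \omega}}{8}

Case ω < 0 (upper half-plane, counterclockwise contour ⇒ F(ω) = +2πi·ΣRes):
  Res_{z = 4 i} g(z) = - \frac{\omega e^{4 \omega}}{16} (pole of order 2)
  F(ω) = 2πi·ΣRes = - \frac{i \pi \omega e^{4 \omega}}{8}

Both cases combine into a single formula in |ω|:

F(ω) = - \frac{i \pi \omega e^{- 4 \left|{\omega}\right|}}{8}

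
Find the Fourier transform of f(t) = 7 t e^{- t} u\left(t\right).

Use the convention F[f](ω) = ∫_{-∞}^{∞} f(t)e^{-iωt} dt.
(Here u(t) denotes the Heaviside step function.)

F(ω) = \frac{7}{\left(i \omega + 1\right)^{2}}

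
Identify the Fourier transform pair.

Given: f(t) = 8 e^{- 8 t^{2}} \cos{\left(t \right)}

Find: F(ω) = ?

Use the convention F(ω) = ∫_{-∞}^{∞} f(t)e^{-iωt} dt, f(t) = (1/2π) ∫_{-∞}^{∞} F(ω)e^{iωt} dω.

F(ω) = \sqrt{2} \sqrt{\pi} \left(e^{\frac{\omega}{8}} + 1\right) e^{- \frac{\omega^{2}}{32} - \frac{\omega}{16} - \frac{1}{32}}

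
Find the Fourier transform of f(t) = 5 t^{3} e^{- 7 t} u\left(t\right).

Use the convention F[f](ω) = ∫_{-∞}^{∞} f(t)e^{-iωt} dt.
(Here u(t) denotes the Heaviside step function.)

F(ω) = \frac{30}{\left(i \omega + 7\right)^{4}}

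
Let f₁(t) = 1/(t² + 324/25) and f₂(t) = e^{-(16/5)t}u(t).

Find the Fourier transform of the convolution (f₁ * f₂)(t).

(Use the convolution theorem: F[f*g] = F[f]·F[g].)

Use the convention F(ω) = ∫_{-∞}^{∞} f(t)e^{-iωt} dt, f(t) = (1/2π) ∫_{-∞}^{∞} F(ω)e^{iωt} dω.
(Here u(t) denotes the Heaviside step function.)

F[f₁*f₂](ω) = \frac{25 \pi e^{- \frac{18 \left|{\omega}\right|}{5}}}{18 \left(5 i \omega + 16\right)}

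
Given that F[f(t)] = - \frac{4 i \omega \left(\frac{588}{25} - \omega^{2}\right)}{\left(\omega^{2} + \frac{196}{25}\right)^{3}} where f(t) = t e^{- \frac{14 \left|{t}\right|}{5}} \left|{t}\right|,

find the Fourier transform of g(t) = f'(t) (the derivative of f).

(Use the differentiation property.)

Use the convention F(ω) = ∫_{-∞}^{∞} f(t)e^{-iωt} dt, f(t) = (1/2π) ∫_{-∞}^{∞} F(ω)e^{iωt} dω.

F[g](ω) = \frac{\omega^{2} \left(1470000 - 62500 \omega^{2}\right)}{\left(25 \omega^{2} + 196\right)^{3}}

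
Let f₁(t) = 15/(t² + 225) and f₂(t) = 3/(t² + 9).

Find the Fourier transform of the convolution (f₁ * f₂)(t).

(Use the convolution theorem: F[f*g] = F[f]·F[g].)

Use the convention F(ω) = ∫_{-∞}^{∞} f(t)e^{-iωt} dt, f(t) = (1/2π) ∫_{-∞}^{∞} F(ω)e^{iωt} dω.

F[f₁*f₂](ω) = \pi^{2} e^{- 18 \left|{\omega}\right|}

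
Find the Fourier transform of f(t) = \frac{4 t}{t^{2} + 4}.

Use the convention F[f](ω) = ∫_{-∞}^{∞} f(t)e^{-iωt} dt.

F(ω) = - 4 i \pi e^{- 2 \left|{\omega}\right|} \operatorname{sign}{\left(\omega \right)}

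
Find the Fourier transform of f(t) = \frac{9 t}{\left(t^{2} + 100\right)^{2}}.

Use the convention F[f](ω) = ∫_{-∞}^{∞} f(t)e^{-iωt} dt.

F(ω) = - \frac{9 i \pi \omega e^{- 10 \left|{\omega}\right|}}{20}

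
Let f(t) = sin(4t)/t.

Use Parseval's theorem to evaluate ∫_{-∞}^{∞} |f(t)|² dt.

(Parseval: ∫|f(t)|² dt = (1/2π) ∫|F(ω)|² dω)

∫|f(t)|² dt = 4 \pi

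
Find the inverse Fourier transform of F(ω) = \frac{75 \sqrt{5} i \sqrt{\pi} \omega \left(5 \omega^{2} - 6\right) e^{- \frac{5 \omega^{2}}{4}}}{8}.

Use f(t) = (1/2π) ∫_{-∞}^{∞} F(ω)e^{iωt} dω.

f(t) = 3 t^{3} e^{- \frac{t^{2}}{5}}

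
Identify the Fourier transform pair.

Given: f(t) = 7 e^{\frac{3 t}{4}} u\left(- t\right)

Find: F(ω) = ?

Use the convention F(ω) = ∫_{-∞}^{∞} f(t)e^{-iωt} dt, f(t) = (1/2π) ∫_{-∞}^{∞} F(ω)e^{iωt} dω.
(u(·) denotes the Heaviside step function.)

F(ω) = - \frac{28}{4 i \omega - 3}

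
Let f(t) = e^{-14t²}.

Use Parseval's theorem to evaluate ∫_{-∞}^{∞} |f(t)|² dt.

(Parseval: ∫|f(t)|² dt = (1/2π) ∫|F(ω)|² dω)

∫|f(t)|² dt = \frac{\sqrt{7} \sqrt{\pi}}{14}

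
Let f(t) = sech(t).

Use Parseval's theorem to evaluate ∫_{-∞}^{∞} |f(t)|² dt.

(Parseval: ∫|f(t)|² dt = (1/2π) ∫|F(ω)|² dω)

∫|f(t)|² dt = 2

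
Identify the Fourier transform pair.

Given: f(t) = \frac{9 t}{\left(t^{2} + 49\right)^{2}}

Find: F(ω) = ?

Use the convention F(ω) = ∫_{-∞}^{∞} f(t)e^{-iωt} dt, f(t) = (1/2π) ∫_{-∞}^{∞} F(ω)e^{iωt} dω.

F(ω) = - \frac{9 i \pi \omega e^{- 7 \left|{\omega}\right|}}{14}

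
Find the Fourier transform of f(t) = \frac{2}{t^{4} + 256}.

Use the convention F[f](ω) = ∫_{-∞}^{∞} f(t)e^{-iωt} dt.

F(ω) = \frac{\pi e^{- 2 \sqrt{2} \left|{\omega}\right|} \sin{\left(2 \sqrt{2} \left|{\omega}\right| + \frac{\pi}{4} \right)}}{32}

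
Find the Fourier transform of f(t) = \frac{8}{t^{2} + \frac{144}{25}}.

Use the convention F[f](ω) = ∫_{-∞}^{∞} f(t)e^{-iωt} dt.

F(ω) = \frac{10 \pi e^{- \frac{12 \left|{\omega}\right|}{5}}}{3}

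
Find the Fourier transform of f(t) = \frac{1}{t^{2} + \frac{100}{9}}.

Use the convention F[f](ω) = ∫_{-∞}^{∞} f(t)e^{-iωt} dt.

F(ω) = \frac{3 \pi e^{- \frac{10 \left|{\omega}\right|}{3}}}{10}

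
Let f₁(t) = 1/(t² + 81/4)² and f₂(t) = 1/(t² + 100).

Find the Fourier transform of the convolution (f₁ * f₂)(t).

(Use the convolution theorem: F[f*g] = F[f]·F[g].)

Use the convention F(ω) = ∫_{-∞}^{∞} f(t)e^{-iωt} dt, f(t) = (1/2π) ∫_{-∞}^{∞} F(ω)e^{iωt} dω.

F[f₁*f₂](ω) = \frac{\pi^{2} \left(9 \left|{\omega}\right| + 2\right) e^{- \frac{29 \left|{\omega}\right|}{2}}}{3645}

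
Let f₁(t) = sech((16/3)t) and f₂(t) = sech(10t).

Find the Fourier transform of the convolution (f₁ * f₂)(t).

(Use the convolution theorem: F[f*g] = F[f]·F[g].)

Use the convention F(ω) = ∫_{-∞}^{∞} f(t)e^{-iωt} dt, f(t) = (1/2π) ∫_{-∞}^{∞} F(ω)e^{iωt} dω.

F[f₁*f₂](ω) = \frac{3 \pi^{2}}{160 \cosh{\left(\frac{\pi \omega}{20} \right)} \cosh{\left(\frac{3 \pi \omega}{32} \right)}}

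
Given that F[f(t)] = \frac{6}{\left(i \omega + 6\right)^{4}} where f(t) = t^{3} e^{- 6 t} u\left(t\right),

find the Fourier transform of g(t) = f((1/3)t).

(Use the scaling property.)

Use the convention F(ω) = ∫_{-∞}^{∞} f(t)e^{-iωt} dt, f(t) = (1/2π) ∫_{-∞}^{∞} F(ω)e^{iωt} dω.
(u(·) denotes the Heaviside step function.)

F[g](ω) = \frac{2}{9 \left(i \omega + 2\right)^{4}}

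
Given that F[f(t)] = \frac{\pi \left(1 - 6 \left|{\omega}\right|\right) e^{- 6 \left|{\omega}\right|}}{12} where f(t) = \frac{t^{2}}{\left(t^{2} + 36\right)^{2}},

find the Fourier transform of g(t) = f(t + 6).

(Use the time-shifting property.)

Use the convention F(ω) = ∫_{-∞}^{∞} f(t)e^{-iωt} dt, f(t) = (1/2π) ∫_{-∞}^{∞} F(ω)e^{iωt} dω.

F[g](ω) = - \frac{\pi \left(6 \left|{\omega}\right| - 1\right) e^{6 i \omega - 6 \left|{\omega}\right|}}{12}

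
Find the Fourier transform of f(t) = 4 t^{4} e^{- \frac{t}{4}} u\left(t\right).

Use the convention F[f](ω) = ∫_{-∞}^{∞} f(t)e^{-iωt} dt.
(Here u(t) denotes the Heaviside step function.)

F(ω) = \frac{98304}{\left(4 i \omega + 1\right)^{5}}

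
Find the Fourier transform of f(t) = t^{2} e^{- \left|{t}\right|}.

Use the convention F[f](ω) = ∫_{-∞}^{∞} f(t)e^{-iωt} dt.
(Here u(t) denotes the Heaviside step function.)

F(ω) = \frac{4 \left(1 - 3 \omega^{2}\right)}{\left(\omega^{2} + 1\right)^{3}}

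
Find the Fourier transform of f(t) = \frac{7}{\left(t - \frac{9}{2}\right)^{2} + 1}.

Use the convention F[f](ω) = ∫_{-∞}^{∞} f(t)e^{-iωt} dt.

F(ω) = 7 \pi e^{- \frac{9 i \omega}{2} - \left|{\omega}\right|}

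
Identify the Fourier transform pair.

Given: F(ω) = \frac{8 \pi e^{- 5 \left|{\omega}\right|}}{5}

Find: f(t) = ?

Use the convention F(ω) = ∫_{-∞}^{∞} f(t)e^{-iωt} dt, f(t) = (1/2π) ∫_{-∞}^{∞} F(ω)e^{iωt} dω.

f(t) = \frac{8}{t^{2} + 25}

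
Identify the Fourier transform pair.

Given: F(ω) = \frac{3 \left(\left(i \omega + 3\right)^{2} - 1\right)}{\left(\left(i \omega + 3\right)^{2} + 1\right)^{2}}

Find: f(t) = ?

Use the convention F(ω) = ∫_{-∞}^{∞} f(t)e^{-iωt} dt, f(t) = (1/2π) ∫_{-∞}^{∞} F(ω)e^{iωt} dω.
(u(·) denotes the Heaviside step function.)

f(t) = 3 t e^{- 3 t} \cos{\left(t \right)} u\left(t\right)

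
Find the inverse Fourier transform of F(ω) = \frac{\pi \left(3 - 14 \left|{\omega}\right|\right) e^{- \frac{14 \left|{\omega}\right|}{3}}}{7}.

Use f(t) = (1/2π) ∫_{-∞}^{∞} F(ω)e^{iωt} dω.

f(t) = \frac{4 t^{2}}{\left(t^{2} + \frac{196}{9}\right)^{2}}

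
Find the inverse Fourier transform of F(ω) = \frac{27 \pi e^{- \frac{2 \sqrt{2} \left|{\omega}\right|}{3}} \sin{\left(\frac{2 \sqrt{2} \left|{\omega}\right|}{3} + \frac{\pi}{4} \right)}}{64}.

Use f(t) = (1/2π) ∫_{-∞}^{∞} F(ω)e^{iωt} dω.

f(t) = \frac{1}{t^{4} + \frac{256}{81}}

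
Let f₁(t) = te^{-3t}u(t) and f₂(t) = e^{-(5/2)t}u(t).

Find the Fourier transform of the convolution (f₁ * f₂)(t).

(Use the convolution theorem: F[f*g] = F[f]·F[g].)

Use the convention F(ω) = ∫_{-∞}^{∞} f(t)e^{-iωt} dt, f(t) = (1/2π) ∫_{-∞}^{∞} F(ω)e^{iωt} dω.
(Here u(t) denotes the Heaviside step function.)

F[f₁*f₂](ω) = \frac{2}{\left(i \omega + 3\right)^{2} \left(2 i \omega + 5\right)}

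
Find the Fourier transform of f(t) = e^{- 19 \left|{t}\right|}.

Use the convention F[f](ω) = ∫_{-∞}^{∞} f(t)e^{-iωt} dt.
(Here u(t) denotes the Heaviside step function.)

F(ω) = \frac{38}{\omega^{2} + 361}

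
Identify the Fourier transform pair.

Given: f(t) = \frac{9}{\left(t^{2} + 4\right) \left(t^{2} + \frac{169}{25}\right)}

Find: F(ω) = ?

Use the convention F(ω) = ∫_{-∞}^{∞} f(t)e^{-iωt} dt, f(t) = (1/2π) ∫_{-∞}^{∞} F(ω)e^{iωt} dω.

F(ω) = \frac{75 \pi e^{- 2 \left|{\omega}\right|}}{46} - \frac{375 \pi e^{- \frac{13 \left|{\omega}\right|}{5}}}{299}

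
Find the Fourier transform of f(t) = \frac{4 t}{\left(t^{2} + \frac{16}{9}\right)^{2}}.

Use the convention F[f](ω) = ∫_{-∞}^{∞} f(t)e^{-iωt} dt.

F(ω) = - \frac{3 i \pi \omega e^{- \frac{4 \left|{\omega}\right|}{3}}}{2}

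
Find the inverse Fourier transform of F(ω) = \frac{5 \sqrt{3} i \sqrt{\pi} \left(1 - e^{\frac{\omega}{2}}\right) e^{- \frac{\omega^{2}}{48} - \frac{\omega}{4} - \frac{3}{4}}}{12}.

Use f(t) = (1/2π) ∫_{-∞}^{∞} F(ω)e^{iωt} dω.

f(t) = 5 e^{- 12 t^{2}} \sin{\left(6 t \right)}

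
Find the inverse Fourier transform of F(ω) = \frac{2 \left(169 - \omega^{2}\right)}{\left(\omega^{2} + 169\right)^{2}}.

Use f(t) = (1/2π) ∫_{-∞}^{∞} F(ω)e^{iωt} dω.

f(t) = e^{- 13 \left|{t}\right|} \left|{t}\right|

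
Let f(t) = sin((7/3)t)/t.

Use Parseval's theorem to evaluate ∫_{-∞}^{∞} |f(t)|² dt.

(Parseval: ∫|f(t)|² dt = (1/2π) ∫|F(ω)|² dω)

∫|f(t)|² dt = \frac{7 \pi}{3}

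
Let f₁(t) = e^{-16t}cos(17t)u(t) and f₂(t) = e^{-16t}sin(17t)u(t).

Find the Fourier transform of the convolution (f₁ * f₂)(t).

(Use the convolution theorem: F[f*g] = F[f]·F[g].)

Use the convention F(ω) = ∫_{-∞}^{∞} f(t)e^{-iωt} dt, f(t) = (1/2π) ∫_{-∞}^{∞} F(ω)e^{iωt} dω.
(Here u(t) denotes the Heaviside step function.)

F[f₁*f₂](ω) = \frac{17 \left(i \omega + 16\right)}{\left(\left(i \omega + 16\right)^{2} + 289\right)^{2}}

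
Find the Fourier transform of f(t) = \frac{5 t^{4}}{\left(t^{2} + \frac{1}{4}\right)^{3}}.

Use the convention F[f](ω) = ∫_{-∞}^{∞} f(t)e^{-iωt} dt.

F(ω) = \frac{5 \pi \left(\omega^{2} - 10 \left|{\omega}\right| + 12\right) e^{- \frac{\left|{\omega}\right|}{2}}}{16}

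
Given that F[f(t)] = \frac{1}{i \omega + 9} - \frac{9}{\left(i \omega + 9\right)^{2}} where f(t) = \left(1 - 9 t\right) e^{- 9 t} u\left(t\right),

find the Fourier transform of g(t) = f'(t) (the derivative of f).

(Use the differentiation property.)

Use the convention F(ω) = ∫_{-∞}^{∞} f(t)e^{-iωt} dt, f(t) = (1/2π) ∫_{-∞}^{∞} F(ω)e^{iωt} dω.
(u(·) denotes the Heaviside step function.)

F[g](ω) = \frac{\omega^{2}}{\omega^{2} - 18 i \omega - 81}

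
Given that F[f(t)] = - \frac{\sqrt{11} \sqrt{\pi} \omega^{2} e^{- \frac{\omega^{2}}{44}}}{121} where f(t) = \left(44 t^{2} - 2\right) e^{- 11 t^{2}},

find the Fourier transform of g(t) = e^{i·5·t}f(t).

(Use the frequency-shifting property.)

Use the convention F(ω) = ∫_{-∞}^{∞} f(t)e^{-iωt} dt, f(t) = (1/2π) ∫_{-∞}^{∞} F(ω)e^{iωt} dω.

F[g](ω) = - \frac{\sqrt{11} \sqrt{\pi} \left(\omega - 5\right)^{2} e^{- \frac{\left(\omega - 5\right)^{2}}{44}}}{121}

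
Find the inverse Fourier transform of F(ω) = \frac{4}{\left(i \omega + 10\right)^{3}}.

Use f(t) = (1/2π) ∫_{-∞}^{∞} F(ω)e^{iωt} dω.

f(t) = 2 t^{2} e^{- 10 t} u\left(t\right)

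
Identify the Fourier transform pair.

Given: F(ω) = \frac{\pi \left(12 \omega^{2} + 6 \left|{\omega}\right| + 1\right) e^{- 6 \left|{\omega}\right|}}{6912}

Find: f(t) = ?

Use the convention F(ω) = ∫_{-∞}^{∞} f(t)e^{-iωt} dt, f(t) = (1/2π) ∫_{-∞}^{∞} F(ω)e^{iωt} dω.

f(t) = \frac{3}{\left(t^{2} + 36\right)^{3}}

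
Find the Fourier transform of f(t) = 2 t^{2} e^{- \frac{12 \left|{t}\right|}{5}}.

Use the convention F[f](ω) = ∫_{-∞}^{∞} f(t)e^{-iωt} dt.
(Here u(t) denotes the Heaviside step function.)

F(ω) = \frac{36000 \left(48 - 25 \omega^{2}\right)}{\left(25 \omega^{2} + 144\right)^{3}}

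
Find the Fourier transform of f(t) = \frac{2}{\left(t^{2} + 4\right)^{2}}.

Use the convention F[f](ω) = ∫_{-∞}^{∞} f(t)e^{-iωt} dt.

F(ω) = \frac{\pi \left(2 \left|{\omega}\right| + 1\right) e^{- 2 \left|{\omega}\right|}}{8}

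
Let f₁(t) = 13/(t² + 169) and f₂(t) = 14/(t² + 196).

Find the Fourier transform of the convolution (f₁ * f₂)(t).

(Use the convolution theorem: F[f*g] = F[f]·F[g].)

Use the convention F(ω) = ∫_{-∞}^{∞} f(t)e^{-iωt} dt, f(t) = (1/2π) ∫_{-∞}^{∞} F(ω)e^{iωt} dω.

F[f₁*f₂](ω) = \pi^{2} e^{- 27 \left|{\omega}\right|}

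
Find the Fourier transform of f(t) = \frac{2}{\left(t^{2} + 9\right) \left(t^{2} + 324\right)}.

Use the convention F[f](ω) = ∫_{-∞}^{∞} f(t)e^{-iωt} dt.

F(ω) = \frac{\pi \left(6 e^{15 \left|{\omega}\right|} - 1\right) e^{- 18 \left|{\omega}\right|}}{2835}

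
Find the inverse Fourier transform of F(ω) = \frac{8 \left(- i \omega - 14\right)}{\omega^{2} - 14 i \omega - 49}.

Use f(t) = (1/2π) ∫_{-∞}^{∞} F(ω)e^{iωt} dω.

f(t) = 8 \left(7 t + 1\right) e^{- 7 t} u\left(t\right)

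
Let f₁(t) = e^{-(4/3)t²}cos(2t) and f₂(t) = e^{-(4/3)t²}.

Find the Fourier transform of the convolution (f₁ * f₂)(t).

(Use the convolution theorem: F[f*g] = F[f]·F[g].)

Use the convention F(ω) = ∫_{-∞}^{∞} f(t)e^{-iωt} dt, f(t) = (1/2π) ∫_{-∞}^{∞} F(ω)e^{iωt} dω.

F[f₁*f₂](ω) = \frac{3 \pi \left(e^{\frac{3 \omega}{2}} + 1\right) e^{- \frac{3 \omega^{2}}{8} - \frac{3 \omega}{4} - \frac{3}{4}}}{8}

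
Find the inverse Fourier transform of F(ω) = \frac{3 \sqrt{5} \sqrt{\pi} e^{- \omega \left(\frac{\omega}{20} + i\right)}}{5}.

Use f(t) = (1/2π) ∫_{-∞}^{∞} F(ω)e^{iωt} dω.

f(t) = 3 e^{- 5 \left(t - 1\right)^{2}}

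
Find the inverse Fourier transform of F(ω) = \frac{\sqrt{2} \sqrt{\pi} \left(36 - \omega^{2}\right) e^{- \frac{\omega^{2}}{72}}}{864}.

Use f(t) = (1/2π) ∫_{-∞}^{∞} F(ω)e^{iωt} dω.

f(t) = 9 t^{2} e^{- 18 t^{2}}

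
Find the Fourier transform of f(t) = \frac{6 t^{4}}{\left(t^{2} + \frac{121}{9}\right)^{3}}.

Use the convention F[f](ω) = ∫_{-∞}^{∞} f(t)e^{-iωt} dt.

F(ω) = \frac{\pi \left(121 \omega^{2} - 165 \left|{\omega}\right| + 27\right) e^{- \frac{11 \left|{\omega}\right|}{3}}}{44}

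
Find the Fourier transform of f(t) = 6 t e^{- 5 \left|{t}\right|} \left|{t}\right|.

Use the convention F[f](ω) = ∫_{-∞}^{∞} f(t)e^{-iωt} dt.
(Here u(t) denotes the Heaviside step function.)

F(ω) = \frac{24 i \omega \left(\omega^{2} - 75\right)}{\left(\omega^{2} + 25\right)^{3}}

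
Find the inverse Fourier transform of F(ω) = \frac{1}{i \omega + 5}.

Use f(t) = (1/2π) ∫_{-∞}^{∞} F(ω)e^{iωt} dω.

f(t) = e^{- 5 t} u\left(t\right)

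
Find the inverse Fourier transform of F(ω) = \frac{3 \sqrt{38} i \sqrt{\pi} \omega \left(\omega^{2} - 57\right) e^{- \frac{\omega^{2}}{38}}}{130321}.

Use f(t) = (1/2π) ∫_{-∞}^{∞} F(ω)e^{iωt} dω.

f(t) = 3 t^{3} e^{- \frac{19 t^{2}}{2}}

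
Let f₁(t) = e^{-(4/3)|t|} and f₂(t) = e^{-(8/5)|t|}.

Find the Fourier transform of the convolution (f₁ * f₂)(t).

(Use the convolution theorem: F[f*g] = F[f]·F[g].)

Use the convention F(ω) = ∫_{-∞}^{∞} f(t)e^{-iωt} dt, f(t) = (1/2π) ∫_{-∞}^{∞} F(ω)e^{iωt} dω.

F[f₁*f₂](ω) = \frac{1920}{225 \omega^{4} + 976 \omega^{2} + 1024}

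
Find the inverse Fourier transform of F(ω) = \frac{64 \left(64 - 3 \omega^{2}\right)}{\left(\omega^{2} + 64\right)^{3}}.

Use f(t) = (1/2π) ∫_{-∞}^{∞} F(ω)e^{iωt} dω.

f(t) = 2 t^{2} e^{- 8 \left|{t}\right|}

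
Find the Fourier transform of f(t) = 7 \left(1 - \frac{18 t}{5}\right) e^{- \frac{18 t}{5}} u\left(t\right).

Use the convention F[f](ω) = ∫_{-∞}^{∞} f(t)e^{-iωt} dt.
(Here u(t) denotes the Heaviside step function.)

F(ω) = \frac{175 i \omega}{- 25 \omega^{2} + 180 i \omega + 324}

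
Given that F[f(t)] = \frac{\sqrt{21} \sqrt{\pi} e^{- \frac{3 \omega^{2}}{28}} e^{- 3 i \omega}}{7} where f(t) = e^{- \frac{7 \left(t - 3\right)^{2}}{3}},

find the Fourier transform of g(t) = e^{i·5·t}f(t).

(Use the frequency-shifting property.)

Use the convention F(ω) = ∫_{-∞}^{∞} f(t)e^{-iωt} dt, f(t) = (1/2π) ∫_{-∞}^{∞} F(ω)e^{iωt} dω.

F[g](ω) = \frac{\sqrt{21} \sqrt{\pi} e^{- \frac{3 \left(\omega - 5\right) \left(\omega - 5 + 28 i\right)}{28}}}{7}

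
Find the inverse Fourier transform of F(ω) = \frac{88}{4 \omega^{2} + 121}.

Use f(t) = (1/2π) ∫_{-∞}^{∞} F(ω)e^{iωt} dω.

f(t) = 2 e^{- \frac{11 \left|{t}\right|}{2}}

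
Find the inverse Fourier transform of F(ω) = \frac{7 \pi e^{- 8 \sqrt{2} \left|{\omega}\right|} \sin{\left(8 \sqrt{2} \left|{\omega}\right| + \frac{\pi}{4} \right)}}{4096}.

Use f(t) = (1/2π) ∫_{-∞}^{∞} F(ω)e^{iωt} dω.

f(t) = \frac{7}{t^{4} + 65536}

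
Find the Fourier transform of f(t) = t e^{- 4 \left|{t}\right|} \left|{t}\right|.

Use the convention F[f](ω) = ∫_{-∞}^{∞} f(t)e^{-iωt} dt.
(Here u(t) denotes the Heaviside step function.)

F(ω) = \frac{4 i \omega \left(\omega^{2} - 48\right)}{\left(\omega^{2} + 16\right)^{3}}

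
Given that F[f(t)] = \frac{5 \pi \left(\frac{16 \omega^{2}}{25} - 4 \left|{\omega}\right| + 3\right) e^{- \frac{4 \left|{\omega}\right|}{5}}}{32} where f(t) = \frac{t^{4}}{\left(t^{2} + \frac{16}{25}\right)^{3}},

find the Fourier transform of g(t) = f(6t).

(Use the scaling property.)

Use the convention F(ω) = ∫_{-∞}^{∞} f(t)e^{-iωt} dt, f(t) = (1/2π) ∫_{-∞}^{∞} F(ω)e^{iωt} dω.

F[g](ω) = \frac{\pi \left(4 \omega^{2} - 150 \left|{\omega}\right| + 675\right) e^{- \frac{2 \left|{\omega}\right|}{15}}}{8640}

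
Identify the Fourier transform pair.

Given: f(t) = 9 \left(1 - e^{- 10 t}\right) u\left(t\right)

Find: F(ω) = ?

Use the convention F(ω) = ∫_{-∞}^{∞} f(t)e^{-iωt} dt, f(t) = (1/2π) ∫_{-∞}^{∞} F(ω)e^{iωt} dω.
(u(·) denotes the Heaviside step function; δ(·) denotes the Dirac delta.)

F(ω) = 9 \pi \delta\left(\omega\right) - \frac{90 i}{\omega \left(i \omega + 10\right)}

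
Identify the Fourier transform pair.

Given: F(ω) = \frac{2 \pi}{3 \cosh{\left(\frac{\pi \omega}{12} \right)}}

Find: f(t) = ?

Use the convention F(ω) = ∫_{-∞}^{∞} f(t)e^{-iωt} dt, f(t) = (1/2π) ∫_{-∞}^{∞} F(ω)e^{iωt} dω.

f(t) = \frac{4}{\cosh{\left(6 t \right)}}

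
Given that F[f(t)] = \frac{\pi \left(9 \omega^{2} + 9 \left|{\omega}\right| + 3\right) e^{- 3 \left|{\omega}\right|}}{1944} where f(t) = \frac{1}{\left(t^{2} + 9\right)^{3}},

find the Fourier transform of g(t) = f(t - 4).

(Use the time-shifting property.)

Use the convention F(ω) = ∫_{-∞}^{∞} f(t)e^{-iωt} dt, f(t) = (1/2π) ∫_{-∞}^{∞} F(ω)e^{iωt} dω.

F[g](ω) = \frac{\pi \left(3 \omega^{2} + 3 \left|{\omega}\right| + 1\right) e^{- 4 i \omega - 3 \left|{\omega}\right|}}{648}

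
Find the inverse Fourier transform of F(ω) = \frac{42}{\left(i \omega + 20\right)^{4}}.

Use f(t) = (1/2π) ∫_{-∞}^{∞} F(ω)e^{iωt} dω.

f(t) = 7 t^{3} e^{- 20 t} u\left(t\right)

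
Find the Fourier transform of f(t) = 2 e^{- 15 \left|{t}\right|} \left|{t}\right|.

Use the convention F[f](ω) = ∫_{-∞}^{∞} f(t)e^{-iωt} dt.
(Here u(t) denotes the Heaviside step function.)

F(ω) = \frac{4 \left(225 - \omega^{2}\right)}{\left(\omega^{2} + 225\right)^{2}}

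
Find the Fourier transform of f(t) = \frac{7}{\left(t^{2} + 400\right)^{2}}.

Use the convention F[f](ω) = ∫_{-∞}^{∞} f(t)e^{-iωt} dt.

F(ω) = \frac{7 \pi \left(20 \left|{\omega}\right| + 1\right) e^{- 20 \left|{\omega}\right|}}{16000}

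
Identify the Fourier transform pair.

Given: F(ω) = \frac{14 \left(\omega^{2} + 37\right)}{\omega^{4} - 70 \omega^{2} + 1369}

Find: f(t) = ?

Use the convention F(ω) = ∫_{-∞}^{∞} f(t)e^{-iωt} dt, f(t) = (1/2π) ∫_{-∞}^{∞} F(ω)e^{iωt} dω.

f(t) = 7 e^{- \left|{t}\right|} \cos{\left(6 t \right)}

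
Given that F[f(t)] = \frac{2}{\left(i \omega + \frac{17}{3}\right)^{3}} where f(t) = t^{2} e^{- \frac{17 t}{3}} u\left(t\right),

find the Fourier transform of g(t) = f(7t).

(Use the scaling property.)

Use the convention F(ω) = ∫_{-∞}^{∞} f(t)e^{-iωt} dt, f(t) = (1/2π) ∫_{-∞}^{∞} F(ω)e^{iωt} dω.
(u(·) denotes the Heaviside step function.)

F[g](ω) = \frac{2646}{\left(3 i \omega + 119\right)^{3}}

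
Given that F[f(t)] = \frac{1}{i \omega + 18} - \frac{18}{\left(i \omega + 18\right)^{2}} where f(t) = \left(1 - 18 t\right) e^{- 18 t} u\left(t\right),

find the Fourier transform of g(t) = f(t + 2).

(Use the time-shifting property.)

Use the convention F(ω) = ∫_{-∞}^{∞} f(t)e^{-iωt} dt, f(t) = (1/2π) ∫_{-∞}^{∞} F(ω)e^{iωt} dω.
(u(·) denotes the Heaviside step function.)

F[g](ω) = \frac{i \omega e^{2 i \omega}}{- \omega^{2} + 36 i \omega + 324}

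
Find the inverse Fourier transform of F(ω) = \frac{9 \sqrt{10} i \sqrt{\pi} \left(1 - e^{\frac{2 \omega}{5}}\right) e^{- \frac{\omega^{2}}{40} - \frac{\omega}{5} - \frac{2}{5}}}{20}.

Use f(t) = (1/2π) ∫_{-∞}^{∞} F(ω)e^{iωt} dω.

f(t) = 9 e^{- 10 t^{2}} \sin{\left(4 t \right)}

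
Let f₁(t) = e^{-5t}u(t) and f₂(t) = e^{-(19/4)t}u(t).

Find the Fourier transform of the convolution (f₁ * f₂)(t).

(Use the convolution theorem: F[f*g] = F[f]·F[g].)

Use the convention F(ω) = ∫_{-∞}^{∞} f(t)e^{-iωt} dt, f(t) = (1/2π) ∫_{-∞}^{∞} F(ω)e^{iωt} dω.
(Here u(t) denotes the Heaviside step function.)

F[f₁*f₂](ω) = \frac{4}{\left(i \omega + 5\right) \left(4 i \omega + 19\right)}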